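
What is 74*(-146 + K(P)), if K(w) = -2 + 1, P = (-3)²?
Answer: -10878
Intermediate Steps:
P = 9
K(w) = -1
74*(-146 + K(P)) = 74*(-146 - 1) = 74*(-147) = -10878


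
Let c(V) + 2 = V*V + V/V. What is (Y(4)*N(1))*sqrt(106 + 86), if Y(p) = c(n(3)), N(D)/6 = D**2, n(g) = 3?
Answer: 384*sqrt(3) ≈ 665.11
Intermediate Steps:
N(D) = 6*D**2
c(V) = -1 + V**2 (c(V) = -2 + (V*V + V/V) = -2 + (V**2 + 1) = -2 + (1 + V**2) = -1 + V**2)
Y(p) = 8 (Y(p) = -1 + 3**2 = -1 + 9 = 8)
(Y(4)*N(1))*sqrt(106 + 86) = (8*(6*1**2))*sqrt(106 + 86) = (8*(6*1))*sqrt(192) = (8*6)*(8*sqrt(3)) = 48*(8*sqrt(3)) = 384*sqrt(3)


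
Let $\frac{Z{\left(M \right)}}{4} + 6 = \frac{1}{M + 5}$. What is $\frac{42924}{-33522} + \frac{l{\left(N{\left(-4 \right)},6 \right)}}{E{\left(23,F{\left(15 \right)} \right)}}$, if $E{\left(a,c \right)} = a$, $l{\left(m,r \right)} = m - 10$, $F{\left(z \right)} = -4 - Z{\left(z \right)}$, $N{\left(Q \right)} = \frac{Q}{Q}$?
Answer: $- \frac{214825}{128501} \approx -1.6718$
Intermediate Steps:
$Z{\left(M \right)} = -24 + \frac{4}{5 + M}$ ($Z{\left(M \right)} = -24 + \frac{4}{M + 5} = -24 + \frac{4}{5 + M}$)
$N{\left(Q \right)} = 1$
$F{\left(z \right)} = -4 - \frac{4 \left(-29 - 6 z\right)}{5 + z}$
$l{\left(m,r \right)} = -10 + m$
$\frac{42924}{-33522} + \frac{l{\left(N{\left(-4 \right)},6 \right)}}{E{\left(23,F{\left(15 \right)} \right)}} = \frac{42924}{-33522} + \frac{-10 + 1}{23} = 42924 \left(- \frac{1}{33522}\right) - \frac{9}{23} = - \frac{7154}{5587} - \frac{9}{23} = - \frac{214825}{128501}$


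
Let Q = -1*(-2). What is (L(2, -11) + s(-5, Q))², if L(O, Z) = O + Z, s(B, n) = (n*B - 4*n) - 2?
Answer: 841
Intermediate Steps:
Q = 2
s(B, n) = -2 - 4*n + B*n (s(B, n) = (B*n - 4*n) - 2 = (-4*n + B*n) - 2 = -2 - 4*n + B*n)
(L(2, -11) + s(-5, Q))² = ((2 - 11) + (-2 - 4*2 - 5*2))² = (-9 + (-2 - 8 - 10))² = (-9 - 20)² = (-29)² = 841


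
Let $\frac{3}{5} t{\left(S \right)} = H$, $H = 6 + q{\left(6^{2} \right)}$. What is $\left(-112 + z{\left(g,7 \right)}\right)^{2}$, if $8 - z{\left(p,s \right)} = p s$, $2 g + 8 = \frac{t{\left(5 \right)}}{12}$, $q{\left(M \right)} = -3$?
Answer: $\frac{3455881}{576} \approx 5999.8$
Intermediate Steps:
$H = 3$ ($H = 6 - 3 = 3$)
$t{\left(S \right)} = 5$ ($t{\left(S \right)} = \frac{5}{3} \cdot 3 = 5$)
$g = - \frac{91}{24}$ ($g = -4 + \frac{5 \cdot \frac{1}{12}}{2} = -4 + \frac{1}{2} \cdot \frac{5}{12} = -4 + \frac{5}{24} = - \frac{91}{24} \approx -3.7917$)
$z{\left(p,s \right)} = 8 - p s$
$\left(-112 + z{\left(g,7 \right)}\right)^{2} = \left(-112 - \left(-8 - \frac{637}{24}\right)\right)^{2} = \left(-112 + \left(8 + \frac{637}{24}\right)\right)^{2} = \left(-112 + \frac{829}{24}\right)^{2} = \left(- \frac{1859}{24}\right)^{2} = \frac{3455881}{576}$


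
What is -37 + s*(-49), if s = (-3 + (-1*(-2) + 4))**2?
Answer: -478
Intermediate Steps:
s = 9 (s = (-3 + (2 + 4))**2 = (-3 + 6)**2 = 3**2 = 9)
-37 + s*(-49) = -37 + 9*(-49) = -37 - 441 = -478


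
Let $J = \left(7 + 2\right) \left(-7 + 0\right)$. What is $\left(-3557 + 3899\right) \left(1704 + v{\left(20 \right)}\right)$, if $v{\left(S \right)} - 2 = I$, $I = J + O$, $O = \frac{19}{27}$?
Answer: $\frac{1686440}{3} \approx 5.6215 \cdot 10^{5}$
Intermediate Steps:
$O = \frac{19}{27}$ ($O = 19 \cdot \frac{1}{27} = \frac{19}{27} \approx 0.7037$)
$J = -63$ ($J = 9 \left(-7\right) = -63$)
$I = - \frac{1682}{27}$ ($I = -63 + \frac{19}{27} = - \frac{1682}{27} \approx -62.296$)
$v{\left(S \right)} = - \frac{1628}{27}$ ($v{\left(S \right)} = 2 - \frac{1682}{27} = - \frac{1628}{27}$)
$\left(-3557 + 3899\right) \left(1704 + v{\left(20 \right)}\right) = \left(-3557 + 3899\right) \left(1704 - \frac{1628}{27}\right) = 342 \cdot \frac{44380}{27} = \frac{1686440}{3}$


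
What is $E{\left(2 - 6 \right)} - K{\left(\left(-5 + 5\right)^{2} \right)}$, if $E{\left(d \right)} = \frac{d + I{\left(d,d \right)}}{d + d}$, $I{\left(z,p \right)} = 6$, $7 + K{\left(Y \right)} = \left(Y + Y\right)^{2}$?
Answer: $\frac{27}{4} \approx 6.75$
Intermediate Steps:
$K{\left(Y \right)} = -7 + 4 Y^{2}$ ($K{\left(Y \right)} = -7 + \left(Y + Y\right)^{2} = -7 + \left(2 Y\right)^{2} = -7 + 4 Y^{2}$)
$E{\left(d \right)} = \frac{6 + d}{2 d}$ ($E{\left(d \right)} = \frac{d + 6}{d + d} = \frac{6 + d}{2 d}$)
$E{\left(2 - 6 \right)} - K{\left(\left(-5 + 5\right)^{2} \right)} = \frac{6 + \left(2 - 6\right)}{2 \left(2 - 6\right)} - \left(-7 + 4 \left(\left(-5 + 5\right)^{2}\right)^{2}\right) = \frac{6 + \left(2 - 6\right)}{2 \left(2 - 6\right)} - \left(-7 + 4 \left(0^{2}\right)^{2}\right) = \frac{6 - 4}{2 \left(-4\right)} - \left(-7 + 4 \cdot 0^{2}\right) = \frac{1}{2} \left(- \frac{1}{4}\right) 2 - \left(-7 + 4 \cdot 0\right) = - \frac{1}{4} - \left(-7 + 0\right) = - \frac{1}{4} - -7 = - \frac{1}{4} + 7 = \frac{27}{4}$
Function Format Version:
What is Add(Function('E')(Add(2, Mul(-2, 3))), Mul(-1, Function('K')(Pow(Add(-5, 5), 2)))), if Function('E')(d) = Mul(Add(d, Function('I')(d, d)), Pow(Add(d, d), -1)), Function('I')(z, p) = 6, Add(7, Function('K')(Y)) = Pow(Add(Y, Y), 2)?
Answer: Rational(27, 4) ≈ 6.7500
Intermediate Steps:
Function('K')(Y) = Add(-7, Mul(4, Pow(Y, 2))) (Function('K')(Y) = Add(-7, Pow(Add(Y, Y), 2)) = Add(-7, Pow(Mul(2, Y), 2)) = Add(-7, Mul(4, Pow(Y, 2))))
Function('E')(d) = Mul(Rational(1, 2), Pow(d, -1), Add(6, d)) (Function('E')(d) = Mul(Add(d, 6), Pow(Add(d, d), -1)) = Mul(Add(6, d), Pow(Mul(2, d), -1)) = Mul(Add(6, d), Mul(Rational(1, 2), Pow(d, -1))) = Mul(Rational(1, 2), Pow(d, -1), Add(6, d)))
Add(Function('E')(Add(2, Mul(-2, 3))), Mul(-1, Function('K')(Pow(Add(-5, 5), 2)))) = Add(Mul(Rational(1, 2), Pow(Add(2, Mul(-2, 3)), -1), Add(6, Add(2, Mul(-2, 3)))), Mul(-1, Add(-7, Mul(4, Pow(Pow(Add(-5, 5), 2), 2))))) = Add(Mul(Rational(1, 2), Pow(Add(2, -6), -1), Add(6, Add(2, -6))), Mul(-1, Add(-7, Mul(4, Pow(Pow(0, 2), 2))))) = Add(Mul(Rational(1, 2), Pow(-4, -1), Add(6, -4)), Mul(-1, Add(-7, Mul(4, Pow(0, 2))))) = Add(Mul(Rational(1, 2), Rational(-1, 4), 2), Mul(-1, Add(-7, Mul(4, 0)))) = Add(Rational(-1, 4), Mul(-1, Add(-7, 0))) = Add(Rational(-1, 4), Mul(-1, -7)) = Add(Rational(-1, 4), 7) = Rational(27, 4)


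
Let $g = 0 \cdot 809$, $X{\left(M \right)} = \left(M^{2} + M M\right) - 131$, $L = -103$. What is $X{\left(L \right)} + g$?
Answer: $21087$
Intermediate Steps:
$X{\left(M \right)} = -131 + 2 M^{2}$ ($X{\left(M \right)} = \left(M^{2} + M^{2}\right) - 131 = 2 M^{2} - 131 = -131 + 2 M^{2}$)
$g = 0$
$X{\left(L \right)} + g = \left(-131 + 2 \left(-103\right)^{2}\right) + 0 = \left(-131 + 2 \cdot 10609\right) + 0 = \left(-131 + 21218\right) + 0 = 21087 + 0 = 21087$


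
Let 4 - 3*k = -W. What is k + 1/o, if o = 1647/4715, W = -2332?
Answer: -1273357/1647 ≈ -773.14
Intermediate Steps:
o = 1647/4715 (o = 1647*(1/4715) = 1647/4715 ≈ 0.34931)
k = -776 (k = 4/3 - (-1)*(-2332)/3 = 4/3 - ⅓*2332 = 4/3 - 2332/3 = -776)
k + 1/o = -776 + 1/(1647/4715) = -776 + 4715/1647 = -1273357/1647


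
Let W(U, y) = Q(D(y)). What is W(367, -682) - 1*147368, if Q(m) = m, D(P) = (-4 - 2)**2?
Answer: -147332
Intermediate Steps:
D(P) = 36 (D(P) = (-6)**2 = 36)
W(U, y) = 36
W(367, -682) - 1*147368 = 36 - 1*147368 = 36 - 147368 = -147332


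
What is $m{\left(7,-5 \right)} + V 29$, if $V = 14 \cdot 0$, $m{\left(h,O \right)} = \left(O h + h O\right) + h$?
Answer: $-63$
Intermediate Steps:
$m{\left(h,O \right)} = h + 2 O h$ ($m{\left(h,O \right)} = \left(O h + O h\right) + h = 2 O h + h = h + 2 O h$)
$V = 0$
$m{\left(7,-5 \right)} + V 29 = 7 \left(1 + 2 \left(-5\right)\right) + 0 \cdot 29 = 7 \left(1 - 10\right) + 0 = 7 \left(-9\right) + 0 = -63 + 0 = -63$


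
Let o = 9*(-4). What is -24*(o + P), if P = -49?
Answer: 2040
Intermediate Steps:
o = -36
-24*(o + P) = -24*(-36 - 49) = -24*(-85) = 2040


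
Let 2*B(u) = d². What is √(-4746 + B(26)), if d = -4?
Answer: I*√4738 ≈ 68.833*I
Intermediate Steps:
B(u) = 8 (B(u) = (½)*(-4)² = (½)*16 = 8)
√(-4746 + B(26)) = √(-4746 + 8) = √(-4738) = I*√4738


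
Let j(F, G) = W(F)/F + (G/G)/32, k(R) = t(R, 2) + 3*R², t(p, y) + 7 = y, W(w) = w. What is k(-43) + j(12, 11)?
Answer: 177377/32 ≈ 5543.0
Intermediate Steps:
t(p, y) = -7 + y
k(R) = -5 + 3*R² (k(R) = (-7 + 2) + 3*R² = -5 + 3*R²)
j(F, G) = 33/32 (j(F, G) = F/F + (G/G)/32 = 1 + 1*(1/32) = 1 + 1/32 = 33/32)
k(-43) + j(12, 11) = (-5 + 3*(-43)²) + 33/32 = (-5 + 3*1849) + 33/32 = (-5 + 5547) + 33/32 = 5542 + 33/32 = 177377/32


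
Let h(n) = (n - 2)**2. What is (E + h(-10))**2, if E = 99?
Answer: 59049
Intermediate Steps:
h(n) = (-2 + n)**2
(E + h(-10))**2 = (99 + (-2 - 10)**2)**2 = (99 + (-12)**2)**2 = (99 + 144)**2 = 243**2 = 59049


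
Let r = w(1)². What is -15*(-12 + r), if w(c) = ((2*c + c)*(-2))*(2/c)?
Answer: -1980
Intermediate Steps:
w(c) = -12 (w(c) = ((3*c)*(-2))*(2/c) = (-6*c)*(2/c) = -12)
r = 144 (r = (-12)² = 144)
-15*(-12 + r) = -15*(-12 + 144) = -15*132 = -1980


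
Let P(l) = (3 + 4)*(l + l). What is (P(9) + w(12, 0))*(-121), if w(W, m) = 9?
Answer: -16335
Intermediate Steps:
P(l) = 14*l (P(l) = 7*(2*l) = 14*l)
(P(9) + w(12, 0))*(-121) = (14*9 + 9)*(-121) = (126 + 9)*(-121) = 135*(-121) = -16335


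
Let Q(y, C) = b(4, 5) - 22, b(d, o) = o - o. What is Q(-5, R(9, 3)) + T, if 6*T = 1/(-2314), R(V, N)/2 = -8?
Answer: -305449/13884 ≈ -22.000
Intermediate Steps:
R(V, N) = -16 (R(V, N) = 2*(-8) = -16)
b(d, o) = 0
Q(y, C) = -22 (Q(y, C) = 0 - 22 = -22)
T = -1/13884 (T = (⅙)/(-2314) = (⅙)*(-1/2314) = -1/13884 ≈ -7.2025e-5)
Q(-5, R(9, 3)) + T = -22 - 1/13884 = -305449/13884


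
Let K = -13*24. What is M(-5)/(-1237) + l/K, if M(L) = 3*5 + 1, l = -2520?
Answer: 129677/16081 ≈ 8.0640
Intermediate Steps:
M(L) = 16 (M(L) = 15 + 1 = 16)
K = -312
M(-5)/(-1237) + l/K = 16/(-1237) - 2520/(-312) = 16*(-1/1237) - 2520*(-1/312) = -16/1237 + 105/13 = 129677/16081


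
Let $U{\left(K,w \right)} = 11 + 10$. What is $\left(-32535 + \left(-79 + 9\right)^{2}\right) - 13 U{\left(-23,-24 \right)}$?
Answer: $-27908$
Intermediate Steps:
$U{\left(K,w \right)} = 21$
$\left(-32535 + \left(-79 + 9\right)^{2}\right) - 13 U{\left(-23,-24 \right)} = \left(-32535 + \left(-79 + 9\right)^{2}\right) - 273 = \left(-32535 + \left(-70\right)^{2}\right) - 273 = \left(-32535 + 4900\right) - 273 = -27635 - 273 = -27908$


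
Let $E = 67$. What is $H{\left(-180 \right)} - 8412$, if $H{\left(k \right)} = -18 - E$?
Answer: $-8497$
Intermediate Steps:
$H{\left(k \right)} = -85$ ($H{\left(k \right)} = -18 - 67 = -85$)
$H{\left(-180 \right)} - 8412 = -85 - 8412 = -8497$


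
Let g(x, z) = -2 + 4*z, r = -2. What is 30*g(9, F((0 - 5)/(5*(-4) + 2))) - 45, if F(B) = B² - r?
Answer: 3895/27 ≈ 144.26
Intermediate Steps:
F(B) = 2 + B² (F(B) = B² - 1*(-2) = B² + 2 = 2 + B²)
30*g(9, F((0 - 5)/(5*(-4) + 2))) - 45 = 30*(-2 + 4*(2 + ((0 - 5)/(5*(-4) + 2))²)) - 45 = 30*(-2 + 4*(2 + (-5/(-20 + 2))²)) - 45 = 30*(-2 + 4*(2 + (-5/(-18))²)) - 45 = 30*(-2 + 4*(2 + (-5*(-1/18))²)) - 45 = 30*(-2 + 4*(2 + (5/18)²)) - 45 = 30*(-2 + 4*(2 + 25/324)) - 45 = 30*(-2 + 4*(673/324)) - 45 = 30*(-2 + 673/81) - 45 = 30*(511/81) - 45 = 5110/27 - 45 = 3895/27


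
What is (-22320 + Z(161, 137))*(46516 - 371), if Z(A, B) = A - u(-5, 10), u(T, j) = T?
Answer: -1022296330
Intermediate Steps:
Z(A, B) = 5 + A (Z(A, B) = A - 1*(-5) = A + 5 = 5 + A)
(-22320 + Z(161, 137))*(46516 - 371) = (-22320 + (5 + 161))*(46516 - 371) = (-22320 + 166)*46145 = -22154*46145 = -1022296330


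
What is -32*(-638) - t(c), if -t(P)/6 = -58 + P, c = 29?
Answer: 20242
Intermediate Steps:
t(P) = 348 - 6*P (t(P) = -6*(-58 + P) = 348 - 6*P)
-32*(-638) - t(c) = -32*(-638) - (348 - 6*29) = 20416 - (348 - 174) = 20416 - 1*174 = 20416 - 174 = 20242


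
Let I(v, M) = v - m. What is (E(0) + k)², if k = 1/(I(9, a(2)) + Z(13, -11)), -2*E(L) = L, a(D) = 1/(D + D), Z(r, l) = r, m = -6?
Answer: 1/784 ≈ 0.0012755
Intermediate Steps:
a(D) = 1/(2*D)
I(v, M) = 6 + v (I(v, M) = v - 1*(-6) = v + 6 = 6 + v)
E(L) = -L/2
k = 1/28 (k = 1/((6 + 9) + 13) = 1/(15 + 13) = 1/28 ≈ 0.035714)
(E(0) + k)² = (-½*0 + 1/28)² = (0 + 1/28)² = (1/28)² = 1/784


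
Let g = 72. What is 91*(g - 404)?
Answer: -30212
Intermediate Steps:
91*(g - 404) = 91*(72 - 404) = 91*(-332) = -30212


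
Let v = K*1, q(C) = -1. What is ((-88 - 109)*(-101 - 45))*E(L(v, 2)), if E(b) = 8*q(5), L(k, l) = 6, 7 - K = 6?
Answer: -230096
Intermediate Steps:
K = 1 (K = 7 - 1*6 = 7 - 6 = 1)
v = 1 (v = 1*1 = 1)
E(b) = -8 (E(b) = 8*(-1) = -8)
((-88 - 109)*(-101 - 45))*E(L(v, 2)) = ((-88 - 109)*(-101 - 45))*(-8) = -197*(-146)*(-8) = 28762*(-8) = -230096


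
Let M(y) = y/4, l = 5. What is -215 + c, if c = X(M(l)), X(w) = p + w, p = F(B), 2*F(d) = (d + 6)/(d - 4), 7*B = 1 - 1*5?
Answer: -6859/32 ≈ -214.34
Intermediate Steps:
B = -4/7 (B = (1 - 1*5)/7 = (1 - 5)/7 = (⅐)*(-4) = -4/7 ≈ -0.57143)
F(d) = (6 + d)/(2*(-4 + d)) (F(d) = ((d + 6)/(d - 4))/2 = ((6 + d)/(-4 + d))/2 = (6 + d)/(2*(-4 + d)))
M(y) = y/4 (M(y) = y*(¼) = y/4)
p = -19/32 (p = (6 - 4/7)/(2*(-4 - 4/7)) = (½)*(38/7)/(-32/7) = (½)*(-7/32)*(38/7) = -19/32 ≈ -0.59375)
X(w) = -19/32 + w
c = 21/32 (c = -19/32 + (¼)*5 = -19/32 + 5/4 = 21/32 ≈ 0.65625)
-215 + c = -215 + 21/32 = -6859/32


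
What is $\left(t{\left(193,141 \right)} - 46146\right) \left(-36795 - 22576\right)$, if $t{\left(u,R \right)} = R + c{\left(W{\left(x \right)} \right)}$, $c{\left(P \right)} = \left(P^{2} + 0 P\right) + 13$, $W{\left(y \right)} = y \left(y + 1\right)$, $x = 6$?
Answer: $2625860588$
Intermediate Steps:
$W{\left(y \right)} = y \left(1 + y\right)$
$c{\left(P \right)} = 13 + P^{2}$ ($c{\left(P \right)} = \left(P^{2} + 0\right) + 13 = P^{2} + 13 = 13 + P^{2}$)
$t{\left(u,R \right)} = 1777 + R$ ($t{\left(u,R \right)} = R + \left(13 + \left(6 \left(1 + 6\right)\right)^{2}\right) = R + \left(13 + \left(6 \cdot 7\right)^{2}\right) = R + \left(13 + 42^{2}\right) = R + \left(13 + 1764\right) = R + 1777 = 1777 + R$)
$\left(t{\left(193,141 \right)} - 46146\right) \left(-36795 - 22576\right) = \left(\left(1777 + 141\right) - 46146\right) \left(-36795 - 22576\right) = \left(1918 - 46146\right) \left(-59371\right) = \left(-44228\right) \left(-59371\right) = 2625860588$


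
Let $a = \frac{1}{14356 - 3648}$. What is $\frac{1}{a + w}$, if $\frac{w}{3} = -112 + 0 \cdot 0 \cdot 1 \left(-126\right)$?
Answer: $- \frac{10708}{3597887} \approx -0.0029762$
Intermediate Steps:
$w = -336$ ($w = 3 \left(-112 + 0 \cdot 0 \cdot 1 \left(-126\right)\right) = 3 \left(-112 + 0 \cdot 1 \left(-126\right)\right) = 3 \left(-112 + 0 \left(-126\right)\right) = 3 \left(-112 + 0\right) = 3 \left(-112\right) = -336$)
$a = \frac{1}{10708} \approx 9.3388 \cdot 10^{-5}$
$\frac{1}{a + w} = \frac{1}{\frac{1}{10708} - 336} = \frac{1}{- \frac{3597887}{10708}} = - \frac{10708}{3597887}$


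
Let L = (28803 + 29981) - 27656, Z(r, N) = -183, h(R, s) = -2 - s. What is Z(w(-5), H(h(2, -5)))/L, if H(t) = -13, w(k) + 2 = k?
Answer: -61/10376 ≈ -0.0058790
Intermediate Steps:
w(k) = -2 + k
L = 31128 (L = 58784 - 27656 = 31128)
Z(w(-5), H(h(2, -5)))/L = -183/31128 = -183*1/31128 = -61/10376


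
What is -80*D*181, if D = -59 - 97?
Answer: 2258880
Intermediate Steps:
D = -156
-80*D*181 = -80*(-156)*181 = 12480*181 = 2258880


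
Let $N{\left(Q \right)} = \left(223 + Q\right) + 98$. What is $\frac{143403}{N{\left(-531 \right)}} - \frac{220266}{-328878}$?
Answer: $- \frac{872515481}{1278970} \approx -682.2$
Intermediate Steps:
$N{\left(Q \right)} = 321 + Q$
$\frac{143403}{N{\left(-531 \right)}} - \frac{220266}{-328878} = \frac{143403}{321 - 531} - \frac{220266}{-328878} = \frac{143403}{-210} - - \frac{12237}{18271} = 143403 \left(- \frac{1}{210}\right) + \frac{12237}{18271} = - \frac{47801}{70} + \frac{12237}{18271} = - \frac{872515481}{1278970}$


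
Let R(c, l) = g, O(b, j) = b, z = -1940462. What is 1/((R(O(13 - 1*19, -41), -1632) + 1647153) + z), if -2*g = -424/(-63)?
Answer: -63/18478679 ≈ -3.4093e-6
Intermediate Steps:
g = -212/63 (g = -(-212)/(-63) = -(-212)*(-1)/63 = -½*424/63 = -212/63 ≈ -3.3651)
R(c, l) = -212/63
1/((R(O(13 - 1*19, -41), -1632) + 1647153) + z) = 1/((-212/63 + 1647153) - 1940462) = 1/(103770427/63 - 1940462) = 1/(-18478679/63) = -63/18478679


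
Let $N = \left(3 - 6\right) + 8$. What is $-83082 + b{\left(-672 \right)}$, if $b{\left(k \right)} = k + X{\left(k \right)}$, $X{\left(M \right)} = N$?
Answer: $-83749$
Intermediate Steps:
$N = 5$ ($N = -3 + 8 = 5$)
$X{\left(M \right)} = 5$
$b{\left(k \right)} = 5 + k$ ($b{\left(k \right)} = k + 5 = 5 + k$)
$-83082 + b{\left(-672 \right)} = -83082 + \left(5 - 672\right) = -83082 - 667 = -83749$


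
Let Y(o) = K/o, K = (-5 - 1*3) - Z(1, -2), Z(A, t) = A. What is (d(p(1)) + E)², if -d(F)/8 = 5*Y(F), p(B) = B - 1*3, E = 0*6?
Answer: 32400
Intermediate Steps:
E = 0
p(B) = -3 + B (p(B) = B - 3 = -3 + B)
K = -9 (K = (-5 - 1*3) - 1*1 = (-5 - 3) - 1 = -8 - 1 = -9)
Y(o) = -9/o
d(F) = 360/F (d(F) = -40*(-9/F) = -(-360)/F = 360/F)
(d(p(1)) + E)² = (360/(-3 + 1) + 0)² = (360/(-2) + 0)² = (360*(-½) + 0)² = (-180 + 0)² = (-180)² = 32400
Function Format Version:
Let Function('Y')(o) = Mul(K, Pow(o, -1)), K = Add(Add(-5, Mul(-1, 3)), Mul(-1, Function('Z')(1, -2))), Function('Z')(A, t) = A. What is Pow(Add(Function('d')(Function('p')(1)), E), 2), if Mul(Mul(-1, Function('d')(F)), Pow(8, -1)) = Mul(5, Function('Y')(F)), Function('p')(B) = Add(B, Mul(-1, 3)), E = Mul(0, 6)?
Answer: 32400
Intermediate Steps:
E = 0
Function('p')(B) = Add(-3, B) (Function('p')(B) = Add(B, -3) = Add(-3, B))
K = -9 (K = Add(Add(-5, Mul(-1, 3)), Mul(-1, 1)) = Add(Add(-5, -3), -1) = Add(-8, -1) = -9)
Function('Y')(o) = Mul(-9, Pow(o, -1))
Function('d')(F) = Mul(360, Pow(F, -1)) (Function('d')(F) = Mul(-8, Mul(5, Mul(-9, Pow(F, -1)))) = Mul(-8, Mul(-45, Pow(F, -1))) = Mul(360, Pow(F, -1)))
Pow(Add(Function('d')(Function('p')(1)), E), 2) = Pow(Add(Mul(360, Pow(Add(-3, 1), -1)), 0), 2) = Pow(Add(Mul(360, Pow(-2, -1)), 0), 2) = Pow(Add(Mul(360, Rational(-1, 2)), 0), 2) = Pow(Add(-180, 0), 2) = Pow(-180, 2) = 32400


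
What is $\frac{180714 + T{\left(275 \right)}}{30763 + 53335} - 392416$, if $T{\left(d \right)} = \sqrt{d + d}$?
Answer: $- \frac{16500610027}{42049} + \frac{5 \sqrt{22}}{84098} \approx -3.9241 \cdot 10^{5}$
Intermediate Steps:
$T{\left(d \right)} = \sqrt{2} \sqrt{d}$ ($T{\left(d \right)} = \sqrt{2 d} = \sqrt{2} \sqrt{d}$)
$\frac{180714 + T{\left(275 \right)}}{30763 + 53335} - 392416 = \frac{180714 + \sqrt{2} \sqrt{275}}{30763 + 53335} - 392416 = \frac{180714 + \sqrt{2} \cdot 5 \sqrt{11}}{84098} - 392416 = \left(180714 + 5 \sqrt{22}\right) \frac{1}{84098} - 392416 = \left(\frac{90357}{42049} + \frac{5 \sqrt{22}}{84098}\right) - 392416 = - \frac{16500610027}{42049} + \frac{5 \sqrt{22}}{84098}$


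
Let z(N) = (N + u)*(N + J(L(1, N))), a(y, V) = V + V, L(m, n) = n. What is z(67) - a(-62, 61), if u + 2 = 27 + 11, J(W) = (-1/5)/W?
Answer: 2270862/335 ≈ 6778.7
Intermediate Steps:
J(W) = -1/(5*W) (J(W) = (-1*⅕)/W = -1/(5*W))
u = 36 (u = -2 + (27 + 11) = -2 + 38 = 36)
a(y, V) = 2*V
z(N) = (36 + N)*(N - 1/(5*N)) (z(N) = (N + 36)*(N - 1/(5*N)) = (36 + N)*(N - 1/(5*N)))
z(67) - a(-62, 61) = (-⅕ + 67² + 36*67 - 36/5/67) - 2*61 = (-⅕ + 4489 + 2412 - 36/5*1/67) - 1*122 = (-⅕ + 4489 + 2412 - 36/335) - 122 = 2311732/335 - 122 = 2270862/335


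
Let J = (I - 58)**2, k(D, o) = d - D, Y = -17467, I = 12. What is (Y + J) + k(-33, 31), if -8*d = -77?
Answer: -122467/8 ≈ -15308.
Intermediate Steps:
d = 77/8 (d = -1/8*(-77) = 77/8 ≈ 9.6250)
k(D, o) = 77/8 - D
J = 2116 (J = (12 - 58)**2 = (-46)**2 = 2116)
(Y + J) + k(-33, 31) = (-17467 + 2116) + (77/8 - 1*(-33)) = -15351 + (77/8 + 33) = -15351 + 341/8 = -122467/8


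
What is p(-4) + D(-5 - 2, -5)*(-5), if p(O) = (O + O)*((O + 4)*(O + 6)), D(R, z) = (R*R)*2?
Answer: -490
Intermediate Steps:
D(R, z) = 2*R² (D(R, z) = R²*2 = 2*R²)
p(O) = 2*O*(4 + O)*(6 + O) (p(O) = (2*O)*((4 + O)*(6 + O)) = 2*O*(4 + O)*(6 + O))
p(-4) + D(-5 - 2, -5)*(-5) = 2*(-4)*(24 + (-4)² + 10*(-4)) + (2*(-5 - 2)²)*(-5) = 2*(-4)*(24 + 16 - 40) + (2*(-7)²)*(-5) = 2*(-4)*0 + (2*49)*(-5) = 0 + 98*(-5) = 0 - 490 = -490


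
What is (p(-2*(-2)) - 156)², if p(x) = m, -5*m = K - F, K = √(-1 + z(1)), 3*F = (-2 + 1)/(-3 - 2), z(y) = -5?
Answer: 136865251/5625 + 23398*I*√6/375 ≈ 24332.0 + 152.84*I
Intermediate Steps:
F = 1/15 (F = ((-2 + 1)/(-3 - 2))/3 = (-1/(-5))/3 = (-1*(-⅕))/3 = (⅓)*(⅕) = 1/15 ≈ 0.066667)
K = I*√6 (K = √(-1 - 5) = √(-6) = I*√6 ≈ 2.4495*I)
m = 1/75 - I*√6/5 (m = -(I*√6 - 1*1/15)/5 = -(I*√6 - 1/15)/5 = -(-1/15 + I*√6)/5 = 1/75 - I*√6/5 ≈ 0.013333 - 0.4899*I)
p(x) = 1/75 - I*√6/5
(p(-2*(-2)) - 156)² = ((1/75 - I*√6/5) - 156)² = (-11699/75 - I*√6/5)²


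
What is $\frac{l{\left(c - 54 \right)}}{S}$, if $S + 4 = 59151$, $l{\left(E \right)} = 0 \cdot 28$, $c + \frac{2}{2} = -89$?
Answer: $0$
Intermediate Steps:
$c = -90$ ($c = -1 - 89 = -90$)
$l{\left(E \right)} = 0$
$S = 59147$ ($S = -4 + 59151 = 59147$)
$\frac{l{\left(c - 54 \right)}}{S} = \frac{0}{59147} = 0 \cdot \frac{1}{59147} = 0$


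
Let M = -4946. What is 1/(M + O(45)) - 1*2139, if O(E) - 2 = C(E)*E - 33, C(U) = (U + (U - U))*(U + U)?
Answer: -379186946/177273 ≈ -2139.0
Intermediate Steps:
C(U) = 2*U**2 (C(U) = (U + 0)*(2*U) = U*(2*U) = 2*U**2)
O(E) = -31 + 2*E**3 (O(E) = 2 + ((2*E**2)*E - 33) = 2 + (2*E**3 - 33) = 2 + (-33 + 2*E**3) = -31 + 2*E**3)
1/(M + O(45)) - 1*2139 = 1/(-4946 + (-31 + 2*45**3)) - 1*2139 = 1/(-4946 + (-31 + 2*91125)) - 2139 = 1/(-4946 + (-31 + 182250)) - 2139 = 1/(-4946 + 182219) - 2139 = 1/177273 - 2139 = -379186946/177273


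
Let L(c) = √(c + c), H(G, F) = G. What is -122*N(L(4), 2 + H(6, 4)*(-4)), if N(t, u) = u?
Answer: 2684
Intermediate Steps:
L(c) = √2*√c (L(c) = √(2*c) = √2*√c)
-122*N(L(4), 2 + H(6, 4)*(-4)) = -122*(2 + 6*(-4)) = -122*(2 - 24) = -122*(-22) = 2684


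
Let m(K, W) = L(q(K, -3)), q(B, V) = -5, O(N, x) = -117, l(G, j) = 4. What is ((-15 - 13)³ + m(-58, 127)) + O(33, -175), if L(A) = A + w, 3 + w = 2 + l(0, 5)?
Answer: -22071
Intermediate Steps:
w = 3 (w = -3 + (2 + 4) = -3 + 6 = 3)
L(A) = 3 + A (L(A) = A + 3 = 3 + A)
m(K, W) = -2 (m(K, W) = 3 - 5 = -2)
((-15 - 13)³ + m(-58, 127)) + O(33, -175) = ((-15 - 13)³ - 2) - 117 = ((-28)³ - 2) - 117 = (-21952 - 2) - 117 = -21954 - 117 = -22071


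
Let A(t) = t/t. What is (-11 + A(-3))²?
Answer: 100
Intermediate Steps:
A(t) = 1
(-11 + A(-3))² = (-11 + 1)² = (-10)² = 100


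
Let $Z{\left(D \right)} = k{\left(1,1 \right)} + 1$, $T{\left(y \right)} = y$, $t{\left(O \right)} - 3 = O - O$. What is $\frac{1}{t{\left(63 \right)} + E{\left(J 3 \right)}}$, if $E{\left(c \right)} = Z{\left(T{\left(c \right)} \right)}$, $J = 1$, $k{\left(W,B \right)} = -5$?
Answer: $-1$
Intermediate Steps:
$t{\left(O \right)} = 3$ ($t{\left(O \right)} = 3 + \left(O - O\right) = 3 + 0 = 3$)
$Z{\left(D \right)} = -4$ ($Z{\left(D \right)} = -5 + 1 = -4$)
$E{\left(c \right)} = -4$
$\frac{1}{t{\left(63 \right)} + E{\left(J 3 \right)}} = \frac{1}{3 - 4} = \frac{1}{-1} = -1$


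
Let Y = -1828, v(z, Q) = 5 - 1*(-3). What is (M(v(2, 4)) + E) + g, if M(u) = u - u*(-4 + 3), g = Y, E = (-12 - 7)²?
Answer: -1451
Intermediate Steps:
E = 361 (E = (-19)² = 361)
v(z, Q) = 8 (v(z, Q) = 5 + 3 = 8)
g = -1828
M(u) = 2*u (M(u) = u - u*(-1) = u - (-1)*u = u + u = 2*u)
(M(v(2, 4)) + E) + g = (2*8 + 361) - 1828 = (16 + 361) - 1828 = 377 - 1828 = -1451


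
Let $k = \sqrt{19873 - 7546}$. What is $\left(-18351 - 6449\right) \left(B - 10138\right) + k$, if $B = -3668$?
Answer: $342388800 + \sqrt{12327} \approx 3.4239 \cdot 10^{8}$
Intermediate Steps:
$k = \sqrt{12327} \approx 111.03$
$\left(-18351 - 6449\right) \left(B - 10138\right) + k = \left(-18351 - 6449\right) \left(-3668 - 10138\right) + \sqrt{12327} = \left(-24800\right) \left(-13806\right) + \sqrt{12327} = 342388800 + \sqrt{12327}$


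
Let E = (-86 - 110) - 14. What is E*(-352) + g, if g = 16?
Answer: 73936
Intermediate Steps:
E = -210 (E = -196 - 14 = -210)
E*(-352) + g = -210*(-352) + 16 = 73920 + 16 = 73936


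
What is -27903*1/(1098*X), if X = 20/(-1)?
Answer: 9301/7320 ≈ 1.2706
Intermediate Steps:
X = -20 (X = 20*(-1) = -20)
-27903*1/(1098*X) = -27903/((-20*1098)) = -27903/(-21960) = -27903*(-1/21960) = 9301/7320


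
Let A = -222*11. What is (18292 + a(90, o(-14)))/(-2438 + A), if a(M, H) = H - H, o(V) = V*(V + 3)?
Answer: -4573/1220 ≈ -3.7484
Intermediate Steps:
A = -2442
o(V) = V*(3 + V)
a(M, H) = 0
(18292 + a(90, o(-14)))/(-2438 + A) = (18292 + 0)/(-2438 - 2442) = 18292/(-4880) = 18292*(-1/4880) = -4573/1220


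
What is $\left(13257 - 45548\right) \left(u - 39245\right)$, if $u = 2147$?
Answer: $1197931518$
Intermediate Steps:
$\left(13257 - 45548\right) \left(u - 39245\right) = \left(13257 - 45548\right) \left(2147 - 39245\right) = \left(-32291\right) \left(-37098\right) = 1197931518$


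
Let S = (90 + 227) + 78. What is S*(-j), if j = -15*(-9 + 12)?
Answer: 17775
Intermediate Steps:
S = 395 (S = 317 + 78 = 395)
j = -45 (j = -15*3 = -45)
S*(-j) = 395*(-1*(-45)) = 395*45 = 17775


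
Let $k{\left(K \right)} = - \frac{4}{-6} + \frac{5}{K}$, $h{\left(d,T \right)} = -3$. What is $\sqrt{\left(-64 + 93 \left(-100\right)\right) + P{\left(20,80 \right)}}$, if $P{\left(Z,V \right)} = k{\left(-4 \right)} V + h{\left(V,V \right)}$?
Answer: $\frac{i \sqrt{84723}}{3} \approx 97.024 i$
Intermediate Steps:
$k{\left(K \right)} = \frac{2}{3} + \frac{5}{K}$ ($k{\left(K \right)} = \left(-4\right) \left(- \frac{1}{6}\right) + \frac{5}{K} = \frac{2}{3} + \frac{5}{K}$)
$P{\left(Z,V \right)} = -3 - \frac{7 V}{12}$ ($P{\left(Z,V \right)} = \left(\frac{2}{3} + \frac{5}{-4}\right) V - 3 = \left(\frac{2}{3} + 5 \left(- \frac{1}{4}\right)\right) V - 3 = \left(\frac{2}{3} - \frac{5}{4}\right) V - 3 = - \frac{7 V}{12} - 3 = -3 - \frac{7 V}{12}$)
$\sqrt{\left(-64 + 93 \left(-100\right)\right) + P{\left(20,80 \right)}} = \sqrt{\left(-64 + 93 \left(-100\right)\right) - \frac{149}{3}} = \sqrt{\left(-64 - 9300\right) - \frac{149}{3}} = \sqrt{-9364 - \frac{149}{3}} = \sqrt{- \frac{28241}{3}} = \frac{i \sqrt{84723}}{3}$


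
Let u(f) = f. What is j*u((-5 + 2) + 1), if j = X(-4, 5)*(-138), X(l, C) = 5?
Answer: 1380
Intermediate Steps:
j = -690 (j = 5*(-138) = -690)
j*u((-5 + 2) + 1) = -690*((-5 + 2) + 1) = -690*(-3 + 1) = -690*(-2) = 1380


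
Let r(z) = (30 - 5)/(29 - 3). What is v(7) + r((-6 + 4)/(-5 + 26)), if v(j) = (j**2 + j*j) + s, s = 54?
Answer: 3977/26 ≈ 152.96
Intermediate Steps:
v(j) = 54 + 2*j**2 (v(j) = (j**2 + j*j) + 54 = (j**2 + j**2) + 54 = 2*j**2 + 54 = 54 + 2*j**2)
r(z) = 25/26
v(7) + r((-6 + 4)/(-5 + 26)) = (54 + 2*7**2) + 25/26 = (54 + 2*49) + 25/26 = (54 + 98) + 25/26 = 152 + 25/26 = 3977/26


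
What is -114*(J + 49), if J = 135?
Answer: -20976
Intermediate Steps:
-114*(J + 49) = -114*(135 + 49) = -114*184 = -20976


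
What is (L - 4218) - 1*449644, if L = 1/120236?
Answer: -54570551431/120236 ≈ -4.5386e+5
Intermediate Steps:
L = 1/120236 ≈ 8.3170e-6
(L - 4218) - 1*449644 = (1/120236 - 4218) - 1*449644 = -507155447/120236 - 449644 = -54570551431/120236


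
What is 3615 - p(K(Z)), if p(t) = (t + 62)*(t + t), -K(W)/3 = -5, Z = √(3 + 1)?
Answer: 1305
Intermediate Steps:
Z = 2 (Z = √4 = 2)
K(W) = 15 (K(W) = -3*(-5) = 15)
p(t) = 2*t*(62 + t) (p(t) = (62 + t)*(2*t) = 2*t*(62 + t))
3615 - p(K(Z)) = 3615 - 2*15*(62 + 15) = 3615 - 2*15*77 = 3615 - 1*2310 = 3615 - 2310 = 1305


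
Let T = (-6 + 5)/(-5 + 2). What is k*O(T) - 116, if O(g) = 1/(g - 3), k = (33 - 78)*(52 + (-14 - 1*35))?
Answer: -523/8 ≈ -65.375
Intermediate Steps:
T = ⅓ (T = -1/(-3) = -1*(-⅓) = ⅓ ≈ 0.33333)
k = -135 (k = -45*(52 + (-14 - 35)) = -45*(52 - 49) = -45*3 = -135)
O(g) = 1/(-3 + g)
k*O(T) - 116 = -135/(-3 + ⅓) - 116 = -135/(-8/3) - 116 = -135*(-3/8) - 116 = 405/8 - 116 = -523/8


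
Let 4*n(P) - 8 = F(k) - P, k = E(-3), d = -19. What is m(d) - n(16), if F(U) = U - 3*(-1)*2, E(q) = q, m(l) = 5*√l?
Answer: 5/4 + 5*I*√19 ≈ 1.25 + 21.794*I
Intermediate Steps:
k = -3
F(U) = 6 + U (F(U) = U + 3*2 = U + 6 = 6 + U)
n(P) = 11/4 - P/4 (n(P) = 2 + ((6 - 3) - P)/4 = 2 + (3 - P)/4 = 2 + (¾ - P/4) = 11/4 - P/4)
m(d) - n(16) = 5*√(-19) - (11/4 - ¼*16) = 5*(I*√19) - (11/4 - 4) = 5*I*√19 - 1*(-5/4) = 5*I*√19 + 5/4 = 5/4 + 5*I*√19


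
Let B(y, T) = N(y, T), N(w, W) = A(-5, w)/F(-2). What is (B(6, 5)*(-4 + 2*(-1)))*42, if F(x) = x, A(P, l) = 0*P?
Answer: 0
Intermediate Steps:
A(P, l) = 0
N(w, W) = 0 (N(w, W) = 0/(-2) = 0*(-½) = 0)
B(y, T) = 0
(B(6, 5)*(-4 + 2*(-1)))*42 = (0*(-4 + 2*(-1)))*42 = (0*(-4 - 2))*42 = (0*(-6))*42 = 0*42 = 0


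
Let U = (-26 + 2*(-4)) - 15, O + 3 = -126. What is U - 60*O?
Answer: 7691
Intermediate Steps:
O = -129 (O = -3 - 126 = -129)
U = -49 (U = (-26 - 8) - 15 = -34 - 15 = -49)
U - 60*O = -49 - 60*(-129) = -49 + 7740 = 7691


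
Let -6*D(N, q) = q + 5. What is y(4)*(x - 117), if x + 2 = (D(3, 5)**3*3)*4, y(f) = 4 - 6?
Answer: 3142/9 ≈ 349.11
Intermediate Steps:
D(N, q) = -5/6 - q/6 (D(N, q) = -(q + 5)/6 = -(5 + q)/6 = -5/6 - q/6)
y(f) = -2
x = -518/9 (x = -2 + ((-5/6 - 1/6*5)**3*3)*4 = -2 + ((-5/6 - 5/6)**3*3)*4 = -2 + ((-5/3)**3*3)*4 = -2 - 125/27*3*4 = -2 - 125/9*4 = -2 - 500/9 = -518/9 ≈ -57.556)
y(4)*(x - 117) = -2*(-518/9 - 117) = -2*(-1571/9) = 3142/9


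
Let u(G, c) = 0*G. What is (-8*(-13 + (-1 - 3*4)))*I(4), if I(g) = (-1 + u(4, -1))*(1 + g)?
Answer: -1040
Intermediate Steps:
u(G, c) = 0
I(g) = -1 - g (I(g) = (-1 + 0)*(1 + g) = -(1 + g) = -1 - g)
(-8*(-13 + (-1 - 3*4)))*I(4) = (-8*(-13 + (-1 - 3*4)))*(-1 - 1*4) = (-8*(-13 + (-1 - 12)))*(-1 - 4) = -8*(-13 - 13)*(-5) = -8*(-26)*(-5) = 208*(-5) = -1040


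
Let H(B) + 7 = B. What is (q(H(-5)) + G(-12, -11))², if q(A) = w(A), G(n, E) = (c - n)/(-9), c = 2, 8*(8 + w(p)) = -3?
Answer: 511225/5184 ≈ 98.616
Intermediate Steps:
w(p) = -67/8 (w(p) = -8 + (⅛)*(-3) = -8 - 3/8 = -67/8)
H(B) = -7 + B
G(n, E) = -2/9 + n/9 (G(n, E) = (2 - n)/(-9) = (2 - n)*(-⅑) = -2/9 + n/9)
q(A) = -67/8
(q(H(-5)) + G(-12, -11))² = (-67/8 + (-2/9 + (⅑)*(-12)))² = (-67/8 + (-2/9 - 4/3))² = (-67/8 - 14/9)² = (-715/72)² = 511225/5184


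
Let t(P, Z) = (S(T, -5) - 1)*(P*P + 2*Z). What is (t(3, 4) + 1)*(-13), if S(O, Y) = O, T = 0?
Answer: 208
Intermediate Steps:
t(P, Z) = -P² - 2*Z (t(P, Z) = (0 - 1)*(P*P + 2*Z) = -(P² + 2*Z) = -P² - 2*Z)
(t(3, 4) + 1)*(-13) = ((-1*3² - 2*4) + 1)*(-13) = ((-1*9 - 8) + 1)*(-13) = ((-9 - 8) + 1)*(-13) = (-17 + 1)*(-13) = -16*(-13) = 208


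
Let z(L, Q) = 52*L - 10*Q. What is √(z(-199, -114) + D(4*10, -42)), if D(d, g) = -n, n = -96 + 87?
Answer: I*√9199 ≈ 95.911*I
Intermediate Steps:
n = -9
z(L, Q) = -10*Q + 52*L
D(d, g) = 9 (D(d, g) = -1*(-9) = 9)
√(z(-199, -114) + D(4*10, -42)) = √((-10*(-114) + 52*(-199)) + 9) = √((1140 - 10348) + 9) = √(-9208 + 9) = √(-9199) = I*√9199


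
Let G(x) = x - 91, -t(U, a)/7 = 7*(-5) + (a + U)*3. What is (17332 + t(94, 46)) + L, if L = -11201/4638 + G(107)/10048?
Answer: 21312816689/1456332 ≈ 14635.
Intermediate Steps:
t(U, a) = 245 - 21*U - 21*a (t(U, a) = -7*(7*(-5) + (a + U)*3) = -7*(-35 + (U + a)*3) = -7*(-35 + (3*U + 3*a)) = -7*(-35 + 3*U + 3*a) = 245 - 21*U - 21*a)
G(x) = -91 + x
L = -3514795/1456332 (L = -11201/4638 + (-91 + 107)/10048 = -11201*1/4638 + 16*(1/10048) = -11201/4638 + 1/628 = -3514795/1456332 ≈ -2.4135)
(17332 + t(94, 46)) + L = (17332 + (245 - 21*94 - 21*46)) - 3514795/1456332 = (17332 + (245 - 1974 - 966)) - 3514795/1456332 = (17332 - 2695) - 3514795/1456332 = 14637 - 3514795/1456332 = 21312816689/1456332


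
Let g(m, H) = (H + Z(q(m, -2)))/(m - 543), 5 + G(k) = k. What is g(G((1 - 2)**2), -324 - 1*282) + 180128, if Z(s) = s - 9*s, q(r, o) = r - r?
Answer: 98530622/547 ≈ 1.8013e+5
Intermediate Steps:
q(r, o) = 0
G(k) = -5 + k
Z(s) = -8*s
g(m, H) = H/(-543 + m) (g(m, H) = (H - 8*0)/(m - 543) = (H + 0)/(-543 + m) = H/(-543 + m))
g(G((1 - 2)**2), -324 - 1*282) + 180128 = (-324 - 1*282)/(-543 + (-5 + (1 - 2)**2)) + 180128 = (-324 - 282)/(-543 + (-5 + (-1)**2)) + 180128 = -606/(-543 + (-5 + 1)) + 180128 = -606/(-543 - 4) + 180128 = -606/(-547) + 180128 = -606*(-1/547) + 180128 = 606/547 + 180128 = 98530622/547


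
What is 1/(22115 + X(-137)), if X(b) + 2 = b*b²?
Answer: -1/2549240 ≈ -3.9227e-7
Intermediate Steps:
X(b) = -2 + b³ (X(b) = -2 + b*b² = -2 + b³)
1/(22115 + X(-137)) = 1/(22115 + (-2 + (-137)³)) = 1/(22115 + (-2 - 2571353)) = 1/(22115 - 2571355) = 1/(-2549240) = -1/2549240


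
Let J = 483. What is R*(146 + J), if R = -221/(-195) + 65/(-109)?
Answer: 552262/1635 ≈ 337.77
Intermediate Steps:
R = 878/1635 (R = -221*(-1/195) + 65*(-1/109) = 17/15 - 65/109 = 878/1635 ≈ 0.53700)
R*(146 + J) = 878*(146 + 483)/1635 = (878/1635)*629 = 552262/1635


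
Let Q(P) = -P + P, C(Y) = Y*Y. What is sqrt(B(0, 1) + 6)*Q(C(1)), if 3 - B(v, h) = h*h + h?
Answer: 0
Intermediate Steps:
B(v, h) = 3 - h - h**2 (B(v, h) = 3 - (h*h + h) = 3 - (h**2 + h) = 3 - (h + h**2) = 3 + (-h - h**2) = 3 - h - h**2)
C(Y) = Y**2
Q(P) = 0
sqrt(B(0, 1) + 6)*Q(C(1)) = sqrt((3 - 1*1 - 1*1**2) + 6)*0 = sqrt((3 - 1 - 1*1) + 6)*0 = sqrt((3 - 1 - 1) + 6)*0 = sqrt(1 + 6)*0 = sqrt(7)*0 = 0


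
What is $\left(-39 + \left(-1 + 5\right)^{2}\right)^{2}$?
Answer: $529$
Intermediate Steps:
$\left(-39 + \left(-1 + 5\right)^{2}\right)^{2} = \left(-39 + 4^{2}\right)^{2} = \left(-39 + 16\right)^{2} = \left(-23\right)^{2} = 529$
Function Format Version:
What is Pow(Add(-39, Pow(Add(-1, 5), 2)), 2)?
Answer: 529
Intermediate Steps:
Pow(Add(-39, Pow(Add(-1, 5), 2)), 2) = Pow(Add(-39, Pow(4, 2)), 2) = Pow(Add(-39, 16), 2) = Pow(-23, 2) = 529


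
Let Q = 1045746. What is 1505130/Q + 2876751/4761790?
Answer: 1695910638991/829937140890 ≈ 2.0434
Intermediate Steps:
1505130/Q + 2876751/4761790 = 1505130/1045746 + 2876751/4761790 = 1505130*(1/1045746) + 2876751*(1/4761790) = 250855/174291 + 2876751/4761790 = 1695910638991/829937140890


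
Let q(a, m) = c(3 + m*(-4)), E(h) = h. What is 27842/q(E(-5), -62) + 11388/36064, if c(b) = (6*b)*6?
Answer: 69187241/20367144 ≈ 3.3970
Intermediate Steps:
c(b) = 36*b
q(a, m) = 108 - 144*m (q(a, m) = 36*(3 + m*(-4)) = 36*(3 - 4*m) = 108 - 144*m)
27842/q(E(-5), -62) + 11388/36064 = 27842/(108 - 144*(-62)) + 11388/36064 = 27842/(108 + 8928) + 11388*(1/36064) = 27842/9036 + 2847/9016 = 27842*(1/9036) + 2847/9016 = 13921/4518 + 2847/9016 = 69187241/20367144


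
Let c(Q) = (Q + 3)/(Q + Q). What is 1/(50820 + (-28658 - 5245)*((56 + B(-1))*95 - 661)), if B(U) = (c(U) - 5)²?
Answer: -1/273851517 ≈ -3.6516e-9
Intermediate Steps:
c(Q) = (3 + Q)/(2*Q) (c(Q) = (3 + Q)/((2*Q)) = (3 + Q)*(1/(2*Q)) = (3 + Q)/(2*Q))
B(U) = (-5 + (3 + U)/(2*U))² (B(U) = ((3 + U)/(2*U) - 5)² = (-5 + (3 + U)/(2*U))²)
1/(50820 + (-28658 - 5245)*((56 + B(-1))*95 - 661)) = 1/(50820 + (-28658 - 5245)*((56 + (9/4)*(-1 + 3*(-1))²/(-1)²)*95 - 661)) = 1/(50820 - 33903*((56 + (9/4)*1*(-1 - 3)²)*95 - 661)) = 1/(50820 - 33903*((56 + (9/4)*1*(-4)²)*95 - 661)) = 1/(50820 - 33903*((56 + (9/4)*1*16)*95 - 661)) = 1/(50820 - 33903*((56 + 36)*95 - 661)) = 1/(50820 - 33903*(92*95 - 661)) = 1/(50820 - 33903*(8740 - 661)) = 1/(50820 - 33903*8079) = 1/(50820 - 273902337) = 1/(-273851517) = -1/273851517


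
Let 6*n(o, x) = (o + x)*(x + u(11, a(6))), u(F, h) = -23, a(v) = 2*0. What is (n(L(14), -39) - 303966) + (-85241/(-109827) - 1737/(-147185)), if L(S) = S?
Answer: -4909387374215711/16164886995 ≈ -3.0371e+5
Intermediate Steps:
a(v) = 0
n(o, x) = (-23 + x)*(o + x)/6 (n(o, x) = ((o + x)*(x - 23))/6 = ((o + x)*(-23 + x))/6 = ((-23 + x)*(o + x))/6 = (-23 + x)*(o + x)/6)
(n(L(14), -39) - 303966) + (-85241/(-109827) - 1737/(-147185)) = ((-23/6*14 - 23/6*(-39) + (⅙)*(-39)² + (⅙)*14*(-39)) - 303966) + (-85241/(-109827) - 1737/(-147185)) = ((-161/3 + 299/2 + (⅙)*1521 - 91) - 303966) + (-85241*(-1/109827) - 1737*(-1/147185)) = ((-161/3 + 299/2 + 507/2 - 91) - 303966) + (85241/109827 + 1737/147185) = (775/3 - 303966) + 12736966084/16164886995 = -911123/3 + 12736966084/16164886995 = -4909387374215711/16164886995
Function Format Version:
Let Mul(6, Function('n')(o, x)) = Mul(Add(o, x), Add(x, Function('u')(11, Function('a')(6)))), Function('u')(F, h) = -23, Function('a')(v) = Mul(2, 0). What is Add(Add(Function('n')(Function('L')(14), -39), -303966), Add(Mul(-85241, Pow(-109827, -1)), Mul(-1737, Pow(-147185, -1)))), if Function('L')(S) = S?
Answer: Rational(-4909387374215711, 16164886995) ≈ -3.0371e+5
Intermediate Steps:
Function('a')(v) = 0
Function('n')(o, x) = Mul(Rational(1, 6), Add(-23, x), Add(o, x)) (Function('n')(o, x) = Mul(Rational(1, 6), Mul(Add(o, x), Add(x, -23))) = Mul(Rational(1, 6), Mul(Add(o, x), Add(-23, x))) = Mul(Rational(1, 6), Mul(Add(-23, x), Add(o, x))) = Mul(Rational(1, 6), Add(-23, x), Add(o, x)))
Add(Add(Function('n')(Function('L')(14), -39), -303966), Add(Mul(-85241, Pow(-109827, -1)), Mul(-1737, Pow(-147185, -1)))) = Add(Add(Add(Mul(Rational(-23, 6), 14), Mul(Rational(-23, 6), -39), Mul(Rational(1, 6), Pow(-39, 2)), Mul(Rational(1, 6), 14, -39)), -303966), Add(Mul(-85241, Pow(-109827, -1)), Mul(-1737, Pow(-147185, -1)))) = Add(Add(Add(Rational(-161, 3), Rational(299, 2), Mul(Rational(1, 6), 1521), -91), -303966), Add(Mul(-85241, Rational(-1, 109827)), Mul(-1737, Rational(-1, 147185)))) = Add(Add(Add(Rational(-161, 3), Rational(299, 2), Rational(507, 2), -91), -303966), Add(Rational(85241, 109827), Rational(1737, 147185))) = Add(Add(Rational(775, 3), -303966), Rational(12736966084, 16164886995)) = Add(Rational(-911123, 3), Rational(12736966084, 16164886995)) = Rational(-4909387374215711, 16164886995)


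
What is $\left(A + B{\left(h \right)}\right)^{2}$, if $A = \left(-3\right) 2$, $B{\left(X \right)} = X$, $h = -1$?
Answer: $49$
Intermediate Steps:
$A = -6$
$\left(A + B{\left(h \right)}\right)^{2} = \left(-6 - 1\right)^{2} = \left(-7\right)^{2} = 49$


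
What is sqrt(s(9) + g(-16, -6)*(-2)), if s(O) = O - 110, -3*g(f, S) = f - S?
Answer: I*sqrt(969)/3 ≈ 10.376*I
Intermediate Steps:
g(f, S) = -f/3 + S/3 (g(f, S) = -(f - S)/3 = -f/3 + S/3)
s(O) = -110 + O
sqrt(s(9) + g(-16, -6)*(-2)) = sqrt((-110 + 9) + (-1/3*(-16) + (1/3)*(-6))*(-2)) = sqrt(-101 + (16/3 - 2)*(-2)) = sqrt(-101 + (10/3)*(-2)) = sqrt(-101 - 20/3) = sqrt(-323/3) = I*sqrt(969)/3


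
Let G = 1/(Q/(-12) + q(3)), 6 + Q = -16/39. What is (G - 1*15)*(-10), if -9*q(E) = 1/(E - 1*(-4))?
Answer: 36990/283 ≈ 130.71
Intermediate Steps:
Q = -250/39 (Q = -6 - 16/39 = -250/39 ≈ -6.4103)
q(E) = -1/(9*(4 + E)) (q(E) = -1/(9*(E - 1*(-4))) = -1/(9*(E + 4)) = -1/(9*(4 + E)))
G = 546/283 (G = 1/(-250/39/(-12) - 1/(36 + 9*3)) = 1/(-250/39*(-1/12) - 1/(36 + 27)) = 1/(125/234 - 1/63) = 1/(283/546) = 546/283 ≈ 1.9293)
(G - 1*15)*(-10) = (546/283 - 1*15)*(-10) = (546/283 - 15)*(-10) = -3699/283*(-10) = 36990/283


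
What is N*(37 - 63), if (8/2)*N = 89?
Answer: -1157/2 ≈ -578.50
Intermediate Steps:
N = 89/4 (N = (¼)*89 = 89/4 ≈ 22.250)
N*(37 - 63) = 89*(37 - 63)/4 = (89/4)*(-26) = -1157/2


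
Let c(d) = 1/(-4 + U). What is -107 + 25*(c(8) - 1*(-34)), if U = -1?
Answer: 738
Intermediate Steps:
c(d) = -⅕ (c(d) = 1/(-4 - 1) = 1/(-5) = -⅕)
-107 + 25*(c(8) - 1*(-34)) = -107 + 25*(-⅕ - 1*(-34)) = -107 + 25*(-⅕ + 34) = -107 + 25*(169/5) = -107 + 845 = 738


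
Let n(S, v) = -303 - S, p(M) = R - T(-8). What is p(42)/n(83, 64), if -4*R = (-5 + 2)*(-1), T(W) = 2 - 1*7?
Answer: -17/1544 ≈ -0.011010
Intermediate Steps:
T(W) = -5 (T(W) = 2 - 7 = -5)
R = -¾ (R = -(-5 + 2)*(-1)/4 = -(-3)*(-1)/4 = -¼*3 = -¾ ≈ -0.75000)
p(M) = 17/4 (p(M) = -¾ - 1*(-5) = -¾ + 5 = 17/4)
p(42)/n(83, 64) = 17/(4*(-303 - 1*83)) = 17/(4*(-303 - 83)) = (17/4)/(-386) = (17/4)*(-1/386) = -17/1544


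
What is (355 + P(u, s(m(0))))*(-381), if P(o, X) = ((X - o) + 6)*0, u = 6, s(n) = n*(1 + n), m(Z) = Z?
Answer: -135255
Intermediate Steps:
P(o, X) = 0 (P(o, X) = (6 + X - o)*0 = 0)
(355 + P(u, s(m(0))))*(-381) = (355 + 0)*(-381) = 355*(-381) = -135255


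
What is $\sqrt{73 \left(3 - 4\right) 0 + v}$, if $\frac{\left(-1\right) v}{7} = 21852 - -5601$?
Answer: $i \sqrt{192171} \approx 438.37 i$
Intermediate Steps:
$v = -192171$ ($v = - 7 \left(21852 - -5601\right) = - 7 \left(21852 + 5601\right) = \left(-7\right) 27453 = -192171$)
$\sqrt{73 \left(3 - 4\right) 0 + v} = \sqrt{73 \left(3 - 4\right) 0 - 192171} = \sqrt{73 \left(\left(-1\right) 0\right) - 192171} = \sqrt{73 \cdot 0 - 192171} = \sqrt{0 - 192171} = \sqrt{-192171} = i \sqrt{192171}$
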